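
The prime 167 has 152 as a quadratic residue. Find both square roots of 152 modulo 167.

73, 94

Since 167 ≡ 3 (mod 4), a square root of 152 is 152^((167+1)/4) = 152^42 mod 167.
Repeated squaring: 152^2≡58, 152^4≡24, 152^8≡75, 152^16≡114, 152^32≡137 (mod 167).
152^42 = 152^(32+8+2) ≡ 94 (mod 167).
Check: 94² = 8836 ≡ 152 (mod 167). The two roots are 73 and 94.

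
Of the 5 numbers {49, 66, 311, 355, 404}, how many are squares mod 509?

(49/509) = +1 → QR.
(66/509) = +1 → QR.
(311/509) = -1 → non-residue.
(355/509) = +1 → QR.
(404/509) = +1 → QR.
Total quadratic residues among the 5: 4.

4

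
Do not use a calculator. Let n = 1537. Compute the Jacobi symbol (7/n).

Reciprocity: 7 ≡ 3 and 1537 ≡ 1 (mod 4), so (7/1537) = +(1537/7).
Reduce top mod 7: now compute (4/7).
Pull out 2^2: since 7 ≡ 7 (mod 8), (2/7) = +1, so (2/7)^2 = +1.
Reached (1/7) = 1. Collecting the sign flips along the way, the symbol is +1.

1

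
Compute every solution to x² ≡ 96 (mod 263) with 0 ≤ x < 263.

126, 137

Since 263 ≡ 3 (mod 4), a square root of 96 is 96^((263+1)/4) = 96^66 mod 263.
Repeated squaring: 96^2≡11, 96^4≡121, 96^8≡176, 96^16≡205, 96^32≡208, 96^64≡132 (mod 263).
96^66 = 96^(64+2) ≡ 137 (mod 263).
Check: 137² = 18769 ≡ 96 (mod 263). The two roots are 126 and 137.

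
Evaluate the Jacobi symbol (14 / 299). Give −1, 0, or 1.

Pull out 2: since 299 ≡ 3 (mod 8), (2/299) = -1.
Reciprocity: 7 ≡ 3 and 299 ≡ 3 (mod 4), so (7/299) = −(299/7).
Reduce top mod 7: now compute (5/7).
Reciprocity: 5 ≡ 1 and 7 ≡ 3 (mod 4), so (5/7) = +(7/5).
Reduce top mod 5: now compute (2/5).
Pull out 2: since 5 ≡ 5 (mod 8), (2/5) = -1.
Reached (1/5) = 1. Collecting the sign flips along the way, the symbol is -1.

-1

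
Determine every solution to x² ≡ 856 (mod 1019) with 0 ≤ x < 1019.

204, 815

Since 1019 ≡ 3 (mod 4), a square root of 856 is 856^((1019+1)/4) = 856^255 mod 1019.
Repeated squaring: 856^2≡75, 856^4≡530, 856^8≡675, 856^16≡132, 856^32≡101, 856^64≡11, 856^128≡121 (mod 1019).
856^255 = 856^(128+64+32+16+8+4+2+1) ≡ 204 (mod 1019).
Check: 204² = 41616 ≡ 856 (mod 1019). The two roots are 204 and 815.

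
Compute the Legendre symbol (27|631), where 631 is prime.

-1

Euler's criterion: (27/631) ≡ 27^315 (mod 631).
27^2 ≡ 98 (mod 631)
27^4 ≡ 139 (mod 631)
27^8 ≡ 391 (mod 631)
27^16 ≡ 179 (mod 631)
27^32 ≡ 491 (mod 631)
27^64 ≡ 39 (mod 631)
27^128 ≡ 259 (mod 631)
27^256 ≡ 195 (mod 631)
27^315 = 27^(256+32+16+8+2+1) ≡ 630 (mod 631).
Result is 630 ≡ −1, so (27/631) = −1.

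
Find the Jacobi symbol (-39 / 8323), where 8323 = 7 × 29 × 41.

First reduce: -39 ≡ 8284 (mod 8323).
Pull out 2^2: since 8323 ≡ 3 (mod 8), (2/8323) = -1, so (2/8323)^2 = +1.
Reciprocity: 2071 ≡ 3 and 8323 ≡ 3 (mod 4), so (2071/8323) = −(8323/2071).
Reduce top mod 2071: now compute (39/2071).
Reciprocity: 39 ≡ 3 and 2071 ≡ 3 (mod 4), so (39/2071) = −(2071/39).
Reduce top mod 39: now compute (4/39).
Pull out 2^2: since 39 ≡ 7 (mod 8), (2/39) = +1, so (2/39)^2 = +1.
Reached (1/39) = 1. Collecting the sign flips along the way, the symbol is +1.

1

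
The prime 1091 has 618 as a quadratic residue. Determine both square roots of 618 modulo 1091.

393, 698

Since 1091 ≡ 3 (mod 4), a square root of 618 is 618^((1091+1)/4) = 618^273 mod 1091.
Repeated squaring: 618^2≡74, 618^4≡21, 618^8≡441, 618^16≡283, 618^32≡446, 618^64≡354, 618^128≡942, 618^256≡381 (mod 1091).
618^273 = 618^(256+16+1) ≡ 698 (mod 1091).
Check: 698² = 487204 ≡ 618 (mod 1091). The two roots are 393 and 698.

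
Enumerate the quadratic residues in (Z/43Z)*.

Square k = 1,…,21 (k and 43−k give the same square):
1²=1, 2²=4, 3²=9, 4²=16, 5²=25, 6²=36, 7²≡6, 8²≡21, 9²≡38, 10²≡14, 11²≡35, 12²≡15, 13²≡40, 14²≡24, 15²≡10, 16²≡41, 17²≡31, 18²≡23, 19²≡17, 20²≡13, 21²≡11 (mod 43).
So the quadratic residues mod 43 are {1, 4, 6, 9, 10, 11, 13, 14, 15, 16, 17, 21, 23, 24, 25, 31, 35, 36, 38, 40, 41}.

1 4 6 9 10 11 13 14 15 16 17 21 23 24 25 31 35 36 38 40 41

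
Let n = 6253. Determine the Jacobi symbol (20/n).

Pull out 2^2: since 6253 ≡ 5 (mod 8), (2/6253) = -1, so (2/6253)^2 = +1.
Reciprocity: 5 ≡ 1 and 6253 ≡ 1 (mod 4), so (5/6253) = +(6253/5).
Reduce top mod 5: now compute (3/5).
Reciprocity: 3 ≡ 3 and 5 ≡ 1 (mod 4), so (3/5) = +(5/3).
Reduce top mod 3: now compute (2/3).
Pull out 2: since 3 ≡ 3 (mod 8), (2/3) = -1.
Reached (1/3) = 1. Collecting the sign flips along the way, the symbol is -1.

-1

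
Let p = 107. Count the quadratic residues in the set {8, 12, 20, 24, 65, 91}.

(8/107) = -1 → non-residue.
(12/107) = +1 → QR.
(20/107) = -1 → non-residue.
(24/107) = -1 → non-residue.
(65/107) = -1 → non-residue.
(91/107) = -1 → non-residue.
Total quadratic residues among the 6: 1.

1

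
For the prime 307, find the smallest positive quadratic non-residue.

(2/307) = −1, so 2 is the smallest positive non-residue mod 307.

2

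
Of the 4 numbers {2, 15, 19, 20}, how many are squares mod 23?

(2/23) = +1 → QR.
(15/23) = -1 → non-residue.
(19/23) = -1 → non-residue.
(20/23) = -1 → non-residue.
Total quadratic residues among the 4: 1.

1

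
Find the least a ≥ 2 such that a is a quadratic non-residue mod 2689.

(2/2689) = +1, so 2 is a residue.
(3/2689) = +1, so 3 is a residue.
(4/2689) = +1, so 4 is a residue.
(5/2689) = +1, so 5 is a residue.
(6/2689) = +1, so 6 is a residue.
(7/2689) = +1, so 7 is a residue.
(8/2689) = +1, so 8 is a residue.
(9/2689) = +1, so 9 is a residue.
(10/2689) = +1, so 10 is a residue.
(11/2689) = +1, so 11 is a residue.
(12/2689) = +1, so 12 is a residue.
(13/2689) = −1, so 13 is the smallest positive non-residue mod 2689.

13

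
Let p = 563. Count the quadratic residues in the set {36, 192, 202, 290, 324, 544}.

3

(36/563) = +1 → QR.
(192/563) = +1 → QR.
(202/563) = -1 → non-residue.
(290/563) = -1 → non-residue.
(324/563) = +1 → QR.
(544/563) = -1 → non-residue.
Total quadratic residues among the 6: 3.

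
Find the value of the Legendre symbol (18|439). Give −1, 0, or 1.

Pull out 2: since 439 ≡ 7 (mod 8), (2/439) = +1.
Reciprocity: 9 ≡ 1 and 439 ≡ 3 (mod 4), so (9/439) = +(439/9).
Reduce top mod 9: now compute (7/9).
Reciprocity: 7 ≡ 3 and 9 ≡ 1 (mod 4), so (7/9) = +(9/7).
Reduce top mod 7: now compute (2/7).
Pull out 2: since 7 ≡ 7 (mod 8), (2/7) = +1.
Reached (1/7) = 1. Collecting the sign flips along the way, the symbol is +1.

1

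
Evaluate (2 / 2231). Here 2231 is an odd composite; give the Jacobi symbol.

1

Pull out 2: since 2231 ≡ 7 (mod 8), (2/2231) = +1.
Reached (1/2231) = 1. Collecting the sign flips along the way, the symbol is +1.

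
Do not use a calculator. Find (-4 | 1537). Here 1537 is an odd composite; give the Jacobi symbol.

First reduce: -4 ≡ 1533 (mod 1537).
Reciprocity: 1533 ≡ 1 and 1537 ≡ 1 (mod 4), so (1533/1537) = +(1537/1533).
Reduce top mod 1533: now compute (4/1533).
Pull out 2^2: since 1533 ≡ 5 (mod 8), (2/1533) = -1, so (2/1533)^2 = +1.
Reached (1/1533) = 1. Collecting the sign flips along the way, the symbol is +1.

1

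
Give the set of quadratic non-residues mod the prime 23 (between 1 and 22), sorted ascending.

Square k = 1,…,11 (k and 23−k give the same square):
1²=1, 2²=4, 3²=9, 4²=16, 5²≡2, 6²≡13, 7²≡3, 8²≡18, 9²≡12, 10²≡8, 11²≡6 (mod 23).
The residues are {1, 2, 3, 4, 6, 8, 9, 12, 13, 16, 18}; the non-residues are the remaining 11 nonzero classes.

5, 7, 10, 11, 14, 15, 17, 19, 20, 21, 22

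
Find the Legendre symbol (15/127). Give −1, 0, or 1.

Reciprocity: 15 ≡ 3 and 127 ≡ 3 (mod 4), so (15/127) = −(127/15).
Reduce top mod 15: now compute (7/15).
Reciprocity: 7 ≡ 3 and 15 ≡ 3 (mod 4), so (7/15) = −(15/7).
Reduce top mod 7: now compute (1/7).
Reached (1/7) = 1. Collecting the sign flips along the way, the symbol is +1.

1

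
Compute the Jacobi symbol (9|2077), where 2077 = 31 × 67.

Reciprocity: 9 ≡ 1 and 2077 ≡ 1 (mod 4), so (9/2077) = +(2077/9).
Reduce top mod 9: now compute (7/9).
Reciprocity: 7 ≡ 3 and 9 ≡ 1 (mod 4), so (7/9) = +(9/7).
Reduce top mod 7: now compute (2/7).
Pull out 2: since 7 ≡ 7 (mod 8), (2/7) = +1.
Reached (1/7) = 1. Collecting the sign flips along the way, the symbol is +1.

1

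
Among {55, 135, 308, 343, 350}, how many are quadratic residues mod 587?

(55/587) = +1 → QR.
(135/587) = -1 → non-residue.
(308/587) = -1 → non-residue.
(343/587) = +1 → QR.
(350/587) = -1 → non-residue.
Total quadratic residues among the 5: 2.

2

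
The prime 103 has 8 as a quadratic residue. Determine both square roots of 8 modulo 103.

Since 103 ≡ 3 (mod 4), a square root of 8 is 8^((103+1)/4) = 8^26 mod 103.
Repeated squaring: 8^2≡64, 8^4≡79, 8^8≡61, 8^16≡13 (mod 103).
8^26 = 8^(16+8+2) ≡ 76 (mod 103).
Check: 76² = 5776 ≡ 8 (mod 103). The two roots are 27 and 76.

27, 76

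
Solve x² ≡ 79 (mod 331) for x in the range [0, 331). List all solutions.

108, 223

Since 331 ≡ 3 (mod 4), a square root of 79 is 79^((331+1)/4) = 79^83 mod 331.
Repeated squaring: 79^2≡283, 79^4≡318, 79^8≡169, 79^16≡95, 79^32≡88, 79^64≡131 (mod 331).
79^83 = 79^(64+16+2+1) ≡ 223 (mod 331).
Check: 223² = 49729 ≡ 79 (mod 331). The two roots are 108 and 223.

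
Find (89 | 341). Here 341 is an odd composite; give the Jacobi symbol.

-1

Reciprocity: 89 ≡ 1 and 341 ≡ 1 (mod 4), so (89/341) = +(341/89).
Reduce top mod 89: now compute (74/89).
Pull out 2: since 89 ≡ 1 (mod 8), (2/89) = +1.
Reciprocity: 37 ≡ 1 and 89 ≡ 1 (mod 4), so (37/89) = +(89/37).
Reduce top mod 37: now compute (15/37).
Reciprocity: 15 ≡ 3 and 37 ≡ 1 (mod 4), so (15/37) = +(37/15).
Reduce top mod 15: now compute (7/15).
Reciprocity: 7 ≡ 3 and 15 ≡ 3 (mod 4), so (7/15) = −(15/7).
Reduce top mod 7: now compute (1/7).
Reached (1/7) = 1. Collecting the sign flips along the way, the symbol is -1.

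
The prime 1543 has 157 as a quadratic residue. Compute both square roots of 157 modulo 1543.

Since 1543 ≡ 3 (mod 4), a square root of 157 is 157^((1543+1)/4) = 157^386 mod 1543.
Repeated squaring: 157^2≡1504, 157^4≡1521, 157^8≡484, 157^16≡1263, 157^32≡1250, 157^64≡984, 157^128≡795, 157^256≡938 (mod 1543).
157^386 = 157^(256+128+2) ≡ 1317 (mod 1543).
Check: 1317² = 1734489 ≡ 157 (mod 1543). The two roots are 226 and 1317.

226, 1317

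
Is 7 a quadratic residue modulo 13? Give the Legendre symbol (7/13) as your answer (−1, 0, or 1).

Euler's criterion: (7/13) ≡ 7^6 (mod 13).
7^2 ≡ 10 (mod 13)
7^4 ≡ 9 (mod 13)
7^6 = 7^(4+2) ≡ 12 (mod 13).
Result is 12 ≡ −1, so (7/13) = −1.

-1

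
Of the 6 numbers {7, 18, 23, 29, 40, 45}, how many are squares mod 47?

2

(7/47) = +1 → QR.
(18/47) = +1 → QR.
(23/47) = -1 → non-residue.
(29/47) = -1 → non-residue.
(40/47) = -1 → non-residue.
(45/47) = -1 → non-residue.
Total quadratic residues among the 6: 2.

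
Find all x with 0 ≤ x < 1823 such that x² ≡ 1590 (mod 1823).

563, 1260

Since 1823 ≡ 3 (mod 4), a square root of 1590 is 1590^((1823+1)/4) = 1590^456 mod 1823.
Repeated squaring: 1590^2≡1422, 1590^4≡377, 1590^8≡1758, 1590^16≡579, 1590^32≡1632, 1590^64≡21, 1590^128≡441, 1590^256≡1243 (mod 1823).
1590^456 = 1590^(256+128+64+8) ≡ 563 (mod 1823).
Check: 563² = 316969 ≡ 1590 (mod 1823). The two roots are 563 and 1260.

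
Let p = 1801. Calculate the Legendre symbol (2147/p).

-1

First reduce: 2147 ≡ 346 (mod 1801).
Pull out 2: since 1801 ≡ 1 (mod 8), (2/1801) = +1.
Reciprocity: 173 ≡ 1 and 1801 ≡ 1 (mod 4), so (173/1801) = +(1801/173).
Reduce top mod 173: now compute (71/173).
Reciprocity: 71 ≡ 3 and 173 ≡ 1 (mod 4), so (71/173) = +(173/71).
Reduce top mod 71: now compute (31/71).
Reciprocity: 31 ≡ 3 and 71 ≡ 3 (mod 4), so (31/71) = −(71/31).
Reduce top mod 31: now compute (9/31).
Reciprocity: 9 ≡ 1 and 31 ≡ 3 (mod 4), so (9/31) = +(31/9).
Reduce top mod 9: now compute (4/9).
Pull out 2^2: since 9 ≡ 1 (mod 8), (2/9) = +1, so (2/9)^2 = +1.
Reached (1/9) = 1. Collecting the sign flips along the way, the symbol is -1.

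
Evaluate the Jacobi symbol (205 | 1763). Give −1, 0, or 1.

0

Reciprocity: 205 ≡ 1 and 1763 ≡ 3 (mod 4), so (205/1763) = +(1763/205).
Reduce top mod 205: now compute (123/205).
Reciprocity: 123 ≡ 3 and 205 ≡ 1 (mod 4), so (123/205) = +(205/123).
Reduce top mod 123: now compute (82/123).
Pull out 2: since 123 ≡ 3 (mod 8), (2/123) = -1.
Reciprocity: 41 ≡ 1 and 123 ≡ 3 (mod 4), so (41/123) = +(123/41).
Reduce top mod 41: now compute (0/41).
Top reduces to 0: gcd > 1, so the symbol is 0.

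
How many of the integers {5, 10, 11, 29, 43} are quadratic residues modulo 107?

(5/107) = -1 → non-residue.
(10/107) = +1 → QR.
(11/107) = +1 → QR.
(29/107) = +1 → QR.
(43/107) = -1 → non-residue.
Total quadratic residues among the 5: 3.

3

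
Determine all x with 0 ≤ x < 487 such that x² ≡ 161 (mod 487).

Since 487 ≡ 3 (mod 4), a square root of 161 is 161^((487+1)/4) = 161^122 mod 487.
Repeated squaring: 161^2≡110, 161^4≡412, 161^8≡268, 161^16≡235, 161^32≡194, 161^64≡137 (mod 487).
161^122 = 161^(64+32+16+8+2) ≡ 177 (mod 487).
Check: 177² = 31329 ≡ 161 (mod 487). The two roots are 177 and 310.

177, 310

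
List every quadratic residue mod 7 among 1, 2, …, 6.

1, 2, 4

Square k = 1,…,3 (k and 7−k give the same square):
1²=1, 2²=4, 3²≡2 (mod 7).
So the quadratic residues mod 7 are {1, 2, 4}.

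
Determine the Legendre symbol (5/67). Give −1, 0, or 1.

Reciprocity: 5 ≡ 1 and 67 ≡ 3 (mod 4), so (5/67) = +(67/5).
Reduce top mod 5: now compute (2/5).
Pull out 2: since 5 ≡ 5 (mod 8), (2/5) = -1.
Reached (1/5) = 1. Collecting the sign flips along the way, the symbol is -1.

-1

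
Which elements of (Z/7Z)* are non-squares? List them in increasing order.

Square k = 1,…,3 (k and 7−k give the same square):
1²=1, 2²=4, 3²≡2 (mod 7).
The residues are {1, 2, 4}; the non-residues are the remaining 3 nonzero classes.

3,5,6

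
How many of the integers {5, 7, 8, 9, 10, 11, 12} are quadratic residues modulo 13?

(5/13) = -1 → non-residue.
(7/13) = -1 → non-residue.
(8/13) = -1 → non-residue.
(9/13) = +1 → QR.
(10/13) = +1 → QR.
(11/13) = -1 → non-residue.
(12/13) = +1 → QR.
Total quadratic residues among the 7: 3.

3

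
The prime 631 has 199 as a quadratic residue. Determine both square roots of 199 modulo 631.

Since 631 ≡ 3 (mod 4), a square root of 199 is 199^((631+1)/4) = 199^158 mod 631.
Repeated squaring: 199^2≡479, 199^4≡388, 199^8≡366, 199^16≡184, 199^32≡413, 199^64≡199, 199^128≡479 (mod 631).
199^158 = 199^(128+16+8+4+2) ≡ 413 (mod 631).
Check: 413² = 170569 ≡ 199 (mod 631). The two roots are 218 and 413.

218, 413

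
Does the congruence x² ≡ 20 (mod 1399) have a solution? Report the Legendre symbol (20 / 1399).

Pull out 2^2: since 1399 ≡ 7 (mod 8), (2/1399) = +1, so (2/1399)^2 = +1.
Reciprocity: 5 ≡ 1 and 1399 ≡ 3 (mod 4), so (5/1399) = +(1399/5).
Reduce top mod 5: now compute (4/5).
Pull out 2^2: since 5 ≡ 5 (mod 8), (2/5) = -1, so (2/5)^2 = +1.
Reached (1/5) = 1. Collecting the sign flips along the way, the symbol is +1.

1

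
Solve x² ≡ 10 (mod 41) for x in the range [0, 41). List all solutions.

16, 25

41 ≡ 1 (mod 4), so we find a root by search.
Trying successive values, 16² = 256 ≡ 10 (mod 41). The other root is 41 − 16 = 25.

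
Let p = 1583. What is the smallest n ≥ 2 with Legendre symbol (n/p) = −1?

(2/1583) = +1, so 2 is a residue.
(3/1583) = +1, so 3 is a residue.
(4/1583) = +1, so 4 is a residue.
(5/1583) = −1, so 5 is the smallest positive non-residue mod 1583.

5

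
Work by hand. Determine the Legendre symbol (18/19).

-1

Pull out 2: since 19 ≡ 3 (mod 8), (2/19) = -1.
Reciprocity: 9 ≡ 1 and 19 ≡ 3 (mod 4), so (9/19) = +(19/9).
Reduce top mod 9: now compute (1/9).
Reached (1/9) = 1. Collecting the sign flips along the way, the symbol is -1.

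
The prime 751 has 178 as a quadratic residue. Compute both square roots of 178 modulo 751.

Since 751 ≡ 3 (mod 4), a square root of 178 is 178^((751+1)/4) = 178^188 mod 751.
Repeated squaring: 178^2≡142, 178^4≡638, 178^8≡2, 178^16≡4, 178^32≡16, 178^64≡256, 178^128≡199 (mod 751).
178^188 = 178^(128+32+16+8+4) ≡ 247 (mod 751).
Check: 247² = 61009 ≡ 178 (mod 751). The two roots are 247 and 504.

247, 504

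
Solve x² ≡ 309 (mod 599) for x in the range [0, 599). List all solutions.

225, 374

Since 599 ≡ 3 (mod 4), a square root of 309 is 309^((599+1)/4) = 309^150 mod 599.
Repeated squaring: 309^2≡240, 309^4≡96, 309^8≡231, 309^16≡50, 309^32≡104, 309^64≡34, 309^128≡557 (mod 599).
309^150 = 309^(128+16+4+2) ≡ 225 (mod 599).
Check: 225² = 50625 ≡ 309 (mod 599). The two roots are 225 and 374.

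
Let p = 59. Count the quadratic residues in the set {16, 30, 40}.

(16/59) = +1 → QR.
(30/59) = -1 → non-residue.
(40/59) = -1 → non-residue.
Total quadratic residues among the 3: 1.

1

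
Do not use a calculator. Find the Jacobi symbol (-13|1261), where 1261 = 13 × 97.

0

First reduce: -13 ≡ 1248 (mod 1261).
Pull out 2^5: since 1261 ≡ 5 (mod 8), (2/1261) = -1, so (2/1261)^5 = -1.
Reciprocity: 39 ≡ 3 and 1261 ≡ 1 (mod 4), so (39/1261) = +(1261/39).
Reduce top mod 39: now compute (13/39).
Reciprocity: 13 ≡ 1 and 39 ≡ 3 (mod 4), so (13/39) = +(39/13).
Reduce top mod 13: now compute (0/13).
Top reduces to 0: gcd > 1, so the symbol is 0.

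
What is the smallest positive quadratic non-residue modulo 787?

(2/787) = −1, so 2 is the smallest positive non-residue mod 787.

2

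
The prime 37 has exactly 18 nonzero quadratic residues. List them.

Square k = 1,…,18 (k and 37−k give the same square):
1²=1, 2²=4, 3²=9, 4²=16, 5²=25, 6²=36, 7²≡12, 8²≡27, 9²≡7, 10²≡26, 11²≡10, 12²≡33, 13²≡21, 14²≡11, 15²≡3, 16²≡34, 17²≡30, 18²≡28 (mod 37).
So the quadratic residues mod 37 are {1, 3, 4, 7, 9, 10, 11, 12, 16, 21, 25, 26, 27, 28, 30, 33, 34, 36}.

1,3,4,7,9,10,11,12,16,21,25,26,27,28,30,33,34,36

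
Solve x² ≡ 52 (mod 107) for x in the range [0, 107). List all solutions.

Since 107 ≡ 3 (mod 4), a square root of 52 is 52^((107+1)/4) = 52^27 mod 107.
Repeated squaring: 52^2≡29, 52^4≡92, 52^8≡11, 52^16≡14 (mod 107).
52^27 = 52^(16+8+2+1) ≡ 42 (mod 107).
Check: 42² = 1764 ≡ 52 (mod 107). The two roots are 42 and 65.

42, 65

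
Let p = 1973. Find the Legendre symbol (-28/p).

First reduce: -28 ≡ 1945 (mod 1973).
Reciprocity: 1945 ≡ 1 and 1973 ≡ 1 (mod 4), so (1945/1973) = +(1973/1945).
Reduce top mod 1945: now compute (28/1945).
Pull out 2^2: since 1945 ≡ 1 (mod 8), (2/1945) = +1, so (2/1945)^2 = +1.
Reciprocity: 7 ≡ 3 and 1945 ≡ 1 (mod 4), so (7/1945) = +(1945/7).
Reduce top mod 7: now compute (6/7).
Pull out 2: since 7 ≡ 7 (mod 8), (2/7) = +1.
Reciprocity: 3 ≡ 3 and 7 ≡ 3 (mod 4), so (3/7) = −(7/3).
Reduce top mod 3: now compute (1/3).
Reached (1/3) = 1. Collecting the sign flips along the way, the symbol is -1.

-1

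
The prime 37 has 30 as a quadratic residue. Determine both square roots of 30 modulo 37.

37 ≡ 1 (mod 4), so we find a root by search.
Trying successive values, 17² = 289 ≡ 30 (mod 37). The other root is 37 − 17 = 20.

17, 20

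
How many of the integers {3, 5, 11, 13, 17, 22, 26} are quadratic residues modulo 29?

(3/29) = -1 → non-residue.
(5/29) = +1 → QR.
(11/29) = -1 → non-residue.
(13/29) = +1 → QR.
(17/29) = -1 → non-residue.
(22/29) = +1 → QR.
(26/29) = -1 → non-residue.
Total quadratic residues among the 7: 3.

3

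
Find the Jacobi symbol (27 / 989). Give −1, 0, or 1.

Reciprocity: 27 ≡ 3 and 989 ≡ 1 (mod 4), so (27/989) = +(989/27).
Reduce top mod 27: now compute (17/27).
Reciprocity: 17 ≡ 1 and 27 ≡ 3 (mod 4), so (17/27) = +(27/17).
Reduce top mod 17: now compute (10/17).
Pull out 2: since 17 ≡ 1 (mod 8), (2/17) = +1.
Reciprocity: 5 ≡ 1 and 17 ≡ 1 (mod 4), so (5/17) = +(17/5).
Reduce top mod 5: now compute (2/5).
Pull out 2: since 5 ≡ 5 (mod 8), (2/5) = -1.
Reached (1/5) = 1. Collecting the sign flips along the way, the symbol is -1.

-1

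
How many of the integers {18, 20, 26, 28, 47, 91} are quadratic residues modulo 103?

(18/103) = +1 → QR.
(20/103) = -1 → non-residue.
(26/103) = +1 → QR.
(28/103) = +1 → QR.
(47/103) = -1 → non-residue.
(91/103) = +1 → QR.
Total quadratic residues among the 6: 4.

4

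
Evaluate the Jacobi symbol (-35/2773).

First reduce: -35 ≡ 2738 (mod 2773).
Pull out 2: since 2773 ≡ 5 (mod 8), (2/2773) = -1.
Reciprocity: 1369 ≡ 1 and 2773 ≡ 1 (mod 4), so (1369/2773) = +(2773/1369).
Reduce top mod 1369: now compute (35/1369).
Reciprocity: 35 ≡ 3 and 1369 ≡ 1 (mod 4), so (35/1369) = +(1369/35).
Reduce top mod 35: now compute (4/35).
Pull out 2^2: since 35 ≡ 3 (mod 8), (2/35) = -1, so (2/35)^2 = +1.
Reached (1/35) = 1. Collecting the sign flips along the way, the symbol is -1.

-1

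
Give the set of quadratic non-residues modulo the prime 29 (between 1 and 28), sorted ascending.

Square k = 1,…,14 (k and 29−k give the same square):
1²=1, 2²=4, 3²=9, 4²=16, 5²=25, 6²≡7, 7²≡20, 8²≡6, 9²≡23, 10²≡13, 11²≡5, 12²≡28, 13²≡24, 14²≡22 (mod 29).
The residues are {1, 4, 5, 6, 7, 9, 13, 16, 20, 22, 23, 24, 25, 28}; the non-residues are the remaining 14 nonzero classes.

2, 3, 8, 10, 11, 12, 14, 15, 17, 18, 19, 21, 26, 27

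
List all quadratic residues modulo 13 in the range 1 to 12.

1,3,4,9,10,12

Square k = 1,…,6 (k and 13−k give the same square):
1²=1, 2²=4, 3²=9, 4²≡3, 5²≡12, 6²≡10 (mod 13).
So the quadratic residues mod 13 are {1, 3, 4, 9, 10, 12}.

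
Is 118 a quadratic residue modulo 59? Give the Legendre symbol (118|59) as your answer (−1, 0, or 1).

0

First reduce: 118 ≡ 0 (mod 59).
Top reduces to 0: gcd > 1, so the symbol is 0.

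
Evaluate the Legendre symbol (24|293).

1

Euler's criterion: (24/293) ≡ 24^146 (mod 293).
24^2 ≡ 283 (mod 293)
24^4 ≡ 100 (mod 293)
24^8 ≡ 38 (mod 293)
24^16 ≡ 272 (mod 293)
24^32 ≡ 148 (mod 293)
24^64 ≡ 222 (mod 293)
24^128 ≡ 60 (mod 293)
24^146 = 24^(128+16+2) ≡ 1 (mod 293).
Result is 1, so (24/293) = 1.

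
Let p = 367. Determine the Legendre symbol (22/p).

Pull out 2: since 367 ≡ 7 (mod 8), (2/367) = +1.
Reciprocity: 11 ≡ 3 and 367 ≡ 3 (mod 4), so (11/367) = −(367/11).
Reduce top mod 11: now compute (4/11).
Pull out 2^2: since 11 ≡ 3 (mod 8), (2/11) = -1, so (2/11)^2 = +1.
Reached (1/11) = 1. Collecting the sign flips along the way, the symbol is -1.

-1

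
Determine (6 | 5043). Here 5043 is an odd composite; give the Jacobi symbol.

0

Pull out 2: since 5043 ≡ 3 (mod 8), (2/5043) = -1.
Reciprocity: 3 ≡ 3 and 5043 ≡ 3 (mod 4), so (3/5043) = −(5043/3).
Reduce top mod 3: now compute (0/3).
Top reduces to 0: gcd > 1, so the symbol is 0.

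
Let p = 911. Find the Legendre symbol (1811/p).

First reduce: 1811 ≡ 900 (mod 911).
Pull out 2^2: since 911 ≡ 7 (mod 8), (2/911) = +1, so (2/911)^2 = +1.
Reciprocity: 225 ≡ 1 and 911 ≡ 3 (mod 4), so (225/911) = +(911/225).
Reduce top mod 225: now compute (11/225).
Reciprocity: 11 ≡ 3 and 225 ≡ 1 (mod 4), so (11/225) = +(225/11).
Reduce top mod 11: now compute (5/11).
Reciprocity: 5 ≡ 1 and 11 ≡ 3 (mod 4), so (5/11) = +(11/5).
Reduce top mod 5: now compute (1/5).
Reached (1/5) = 1. Collecting the sign flips along the way, the symbol is +1.

1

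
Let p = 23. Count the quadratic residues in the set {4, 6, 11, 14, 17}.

2

(4/23) = +1 → QR.
(6/23) = +1 → QR.
(11/23) = -1 → non-residue.
(14/23) = -1 → non-residue.
(17/23) = -1 → non-residue.
Total quadratic residues among the 5: 2.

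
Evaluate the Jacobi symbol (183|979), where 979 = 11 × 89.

Reciprocity: 183 ≡ 3 and 979 ≡ 3 (mod 4), so (183/979) = −(979/183).
Reduce top mod 183: now compute (64/183).
Pull out 2^6: since 183 ≡ 7 (mod 8), (2/183) = +1, so (2/183)^6 = +1.
Reached (1/183) = 1. Collecting the sign flips along the way, the symbol is -1.

-1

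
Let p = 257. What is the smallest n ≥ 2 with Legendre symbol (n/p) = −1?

(2/257) = +1, so 2 is a residue.
(3/257) = −1, so 3 is the smallest positive non-residue mod 257.

3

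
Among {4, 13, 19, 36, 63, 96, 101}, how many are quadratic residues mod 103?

5

(4/103) = +1 → QR.
(13/103) = +1 → QR.
(19/103) = +1 → QR.
(36/103) = +1 → QR.
(63/103) = +1 → QR.
(96/103) = -1 → non-residue.
(101/103) = -1 → non-residue.
Total quadratic residues among the 7: 5.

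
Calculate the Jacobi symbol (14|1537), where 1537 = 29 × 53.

1

Pull out 2: since 1537 ≡ 1 (mod 8), (2/1537) = +1.
Reciprocity: 7 ≡ 3 and 1537 ≡ 1 (mod 4), so (7/1537) = +(1537/7).
Reduce top mod 7: now compute (4/7).
Pull out 2^2: since 7 ≡ 7 (mod 8), (2/7) = +1, so (2/7)^2 = +1.
Reached (1/7) = 1. Collecting the sign flips along the way, the symbol is +1.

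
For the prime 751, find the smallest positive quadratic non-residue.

(2/751) = +1, so 2 is a residue.
(3/751) = −1, so 3 is the smallest positive non-residue mod 751.

3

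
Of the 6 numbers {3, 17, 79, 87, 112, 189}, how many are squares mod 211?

3

(3/211) = -1 → non-residue.
(17/211) = -1 → non-residue.
(79/211) = +1 → QR.
(87/211) = +1 → QR.
(112/211) = -1 → non-residue.
(189/211) = +1 → QR.
Total quadratic residues among the 6: 3.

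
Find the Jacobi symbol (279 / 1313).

Reciprocity: 279 ≡ 3 and 1313 ≡ 1 (mod 4), so (279/1313) = +(1313/279).
Reduce top mod 279: now compute (197/279).
Reciprocity: 197 ≡ 1 and 279 ≡ 3 (mod 4), so (197/279) = +(279/197).
Reduce top mod 197: now compute (82/197).
Pull out 2: since 197 ≡ 5 (mod 8), (2/197) = -1.
Reciprocity: 41 ≡ 1 and 197 ≡ 1 (mod 4), so (41/197) = +(197/41).
Reduce top mod 41: now compute (33/41).
Reciprocity: 33 ≡ 1 and 41 ≡ 1 (mod 4), so (33/41) = +(41/33).
Reduce top mod 33: now compute (8/33).
Pull out 2^3: since 33 ≡ 1 (mod 8), (2/33) = +1, so (2/33)^3 = +1.
Reached (1/33) = 1. Collecting the sign flips along the way, the symbol is -1.

-1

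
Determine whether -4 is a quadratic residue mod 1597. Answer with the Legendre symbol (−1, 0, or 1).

1

First reduce: -4 ≡ 1593 (mod 1597).
Reciprocity: 1593 ≡ 1 and 1597 ≡ 1 (mod 4), so (1593/1597) = +(1597/1593).
Reduce top mod 1593: now compute (4/1593).
Pull out 2^2: since 1593 ≡ 1 (mod 8), (2/1593) = +1, so (2/1593)^2 = +1.
Reached (1/1593) = 1. Collecting the sign flips along the way, the symbol is +1.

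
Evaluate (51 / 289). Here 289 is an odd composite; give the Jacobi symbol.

Reciprocity: 51 ≡ 3 and 289 ≡ 1 (mod 4), so (51/289) = +(289/51).
Reduce top mod 51: now compute (34/51).
Pull out 2: since 51 ≡ 3 (mod 8), (2/51) = -1.
Reciprocity: 17 ≡ 1 and 51 ≡ 3 (mod 4), so (17/51) = +(51/17).
Reduce top mod 17: now compute (0/17).
Top reduces to 0: gcd > 1, so the symbol is 0.

0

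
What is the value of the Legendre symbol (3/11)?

Euler's criterion: (3/11) ≡ 3^5 (mod 11).
3^2 ≡ 9 (mod 11)
3^4 ≡ 4 (mod 11)
3^5 = 3^(4+1) ≡ 1 (mod 11).
Result is 1, so (3/11) = 1.

1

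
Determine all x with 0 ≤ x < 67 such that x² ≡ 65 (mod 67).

20, 47

Since 67 ≡ 3 (mod 4), a square root of 65 is 65^((67+1)/4) = 65^17 mod 67.
Repeated squaring: 65^2≡4, 65^4≡16, 65^8≡55, 65^16≡10 (mod 67).
65^17 = 65^(16+1) ≡ 47 (mod 67).
Check: 47² = 2209 ≡ 65 (mod 67). The two roots are 20 and 47.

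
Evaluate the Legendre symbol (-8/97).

First reduce: -8 ≡ 89 (mod 97).
Reciprocity: 89 ≡ 1 and 97 ≡ 1 (mod 4), so (89/97) = +(97/89).
Reduce top mod 89: now compute (8/89).
Pull out 2^3: since 89 ≡ 1 (mod 8), (2/89) = +1, so (2/89)^3 = +1.
Reached (1/89) = 1. Collecting the sign flips along the way, the symbol is +1.

1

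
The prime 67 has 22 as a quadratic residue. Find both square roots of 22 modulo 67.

Since 67 ≡ 3 (mod 4), a square root of 22 is 22^((67+1)/4) = 22^17 mod 67.
Repeated squaring: 22^2≡15, 22^4≡24, 22^8≡40, 22^16≡59 (mod 67).
22^17 = 22^(16+1) ≡ 25 (mod 67).
Check: 25² = 625 ≡ 22 (mod 67). The two roots are 25 and 42.

25, 42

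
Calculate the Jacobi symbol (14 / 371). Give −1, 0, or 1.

0

Pull out 2: since 371 ≡ 3 (mod 8), (2/371) = -1.
Reciprocity: 7 ≡ 3 and 371 ≡ 3 (mod 4), so (7/371) = −(371/7).
Reduce top mod 7: now compute (0/7).
Top reduces to 0: gcd > 1, so the symbol is 0.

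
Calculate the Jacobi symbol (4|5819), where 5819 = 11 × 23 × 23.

1

Pull out 2^2: since 5819 ≡ 3 (mod 8), (2/5819) = -1, so (2/5819)^2 = +1.
Reached (1/5819) = 1. Collecting the sign flips along the way, the symbol is +1.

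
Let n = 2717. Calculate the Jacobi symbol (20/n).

Pull out 2^2: since 2717 ≡ 5 (mod 8), (2/2717) = -1, so (2/2717)^2 = +1.
Reciprocity: 5 ≡ 1 and 2717 ≡ 1 (mod 4), so (5/2717) = +(2717/5).
Reduce top mod 5: now compute (2/5).
Pull out 2: since 5 ≡ 5 (mod 8), (2/5) = -1.
Reached (1/5) = 1. Collecting the sign flips along the way, the symbol is -1.

-1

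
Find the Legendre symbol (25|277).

1

Reciprocity: 25 ≡ 1 and 277 ≡ 1 (mod 4), so (25/277) = +(277/25).
Reduce top mod 25: now compute (2/25).
Pull out 2: since 25 ≡ 1 (mod 8), (2/25) = +1.
Reached (1/25) = 1. Collecting the sign flips along the way, the symbol is +1.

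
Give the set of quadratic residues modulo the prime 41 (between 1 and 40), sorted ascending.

Square k = 1,…,20 (k and 41−k give the same square):
1²=1, 2²=4, 3²=9, 4²=16, 5²=25, 6²=36, 7²≡8, 8²≡23, 9²≡40, 10²≡18, 11²≡39, 12²≡21, 13²≡5, 14²≡32, 15²≡20, 16²≡10, 17²≡2, 18²≡37, 19²≡33, 20²≡31 (mod 41).
So the quadratic residues mod 41 are {1, 2, 4, 5, 8, 9, 10, 16, 18, 20, 21, 23, 25, 31, 32, 33, 36, 37, 39, 40}.

1,2,4,5,8,9,10,16,18,20,21,23,25,31,32,33,36,37,39,40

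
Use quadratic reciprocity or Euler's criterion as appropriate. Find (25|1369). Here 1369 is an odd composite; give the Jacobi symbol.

Reciprocity: 25 ≡ 1 and 1369 ≡ 1 (mod 4), so (25/1369) = +(1369/25).
Reduce top mod 25: now compute (19/25).
Reciprocity: 19 ≡ 3 and 25 ≡ 1 (mod 4), so (19/25) = +(25/19).
Reduce top mod 19: now compute (6/19).
Pull out 2: since 19 ≡ 3 (mod 8), (2/19) = -1.
Reciprocity: 3 ≡ 3 and 19 ≡ 3 (mod 4), so (3/19) = −(19/3).
Reduce top mod 3: now compute (1/3).
Reached (1/3) = 1. Collecting the sign flips along the way, the symbol is +1.

1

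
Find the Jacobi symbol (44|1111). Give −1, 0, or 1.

Pull out 2^2: since 1111 ≡ 7 (mod 8), (2/1111) = +1, so (2/1111)^2 = +1.
Reciprocity: 11 ≡ 3 and 1111 ≡ 3 (mod 4), so (11/1111) = −(1111/11).
Reduce top mod 11: now compute (0/11).
Top reduces to 0: gcd > 1, so the symbol is 0.

0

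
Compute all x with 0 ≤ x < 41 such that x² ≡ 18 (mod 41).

10, 31

41 ≡ 1 (mod 4), so we find a root by search.
Trying successive values, 10² = 100 ≡ 18 (mod 41). The other root is 41 − 10 = 31.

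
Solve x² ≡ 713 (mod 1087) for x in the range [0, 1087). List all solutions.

Since 1087 ≡ 3 (mod 4), a square root of 713 is 713^((1087+1)/4) = 713^272 mod 1087.
Repeated squaring: 713^2≡740, 713^4≡839, 713^8≡632, 713^16≡495, 713^32≡450, 713^64≡318, 713^128≡33, 713^256≡2 (mod 1087).
713^272 = 713^(256+16) ≡ 990 (mod 1087).
Check: 990² = 980100 ≡ 713 (mod 1087). The two roots are 97 and 990.

97, 990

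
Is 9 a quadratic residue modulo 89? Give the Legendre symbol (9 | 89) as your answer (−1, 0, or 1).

1

Euler's criterion: (9/89) ≡ 9^44 (mod 89).
9^2 ≡ 81 (mod 89)
9^4 ≡ 64 (mod 89)
9^8 ≡ 2 (mod 89)
9^16 ≡ 4 (mod 89)
9^32 ≡ 16 (mod 89)
9^44 = 9^(32+8+4) ≡ 1 (mod 89).
Result is 1, so (9/89) = 1.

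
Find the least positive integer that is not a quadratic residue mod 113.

3

(2/113) = +1, so 2 is a residue.
(3/113) = −1, so 3 is the smallest positive non-residue mod 113.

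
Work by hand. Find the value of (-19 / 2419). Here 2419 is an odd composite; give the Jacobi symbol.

1

First reduce: -19 ≡ 2400 (mod 2419).
Pull out 2^5: since 2419 ≡ 3 (mod 8), (2/2419) = -1, so (2/2419)^5 = -1.
Reciprocity: 75 ≡ 3 and 2419 ≡ 3 (mod 4), so (75/2419) = −(2419/75).
Reduce top mod 75: now compute (19/75).
Reciprocity: 19 ≡ 3 and 75 ≡ 3 (mod 4), so (19/75) = −(75/19).
Reduce top mod 19: now compute (18/19).
Pull out 2: since 19 ≡ 3 (mod 8), (2/19) = -1.
Reciprocity: 9 ≡ 1 and 19 ≡ 3 (mod 4), so (9/19) = +(19/9).
Reduce top mod 9: now compute (1/9).
Reached (1/9) = 1. Collecting the sign flips along the way, the symbol is +1.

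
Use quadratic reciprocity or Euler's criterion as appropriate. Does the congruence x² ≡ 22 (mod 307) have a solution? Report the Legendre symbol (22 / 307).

Euler's criterion: (22/307) ≡ 22^153 (mod 307).
22^2 ≡ 177 (mod 307)
22^4 ≡ 15 (mod 307)
22^8 ≡ 225 (mod 307)
22^16 ≡ 277 (mod 307)
22^32 ≡ 286 (mod 307)
22^64 ≡ 134 (mod 307)
22^128 ≡ 150 (mod 307)
22^153 = 22^(128+16+8+1) ≡ 306 (mod 307).
Result is 306 ≡ −1, so (22/307) = −1.

-1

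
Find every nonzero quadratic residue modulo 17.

Square k = 1,…,8 (k and 17−k give the same square):
1²=1, 2²=4, 3²=9, 4²=16, 5²≡8, 6²≡2, 7²≡15, 8²≡13 (mod 17).
So the quadratic residues mod 17 are {1, 2, 4, 8, 9, 13, 15, 16}.

1 2 4 8 9 13 15 16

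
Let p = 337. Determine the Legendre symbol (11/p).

-1

Reciprocity: 11 ≡ 3 and 337 ≡ 1 (mod 4), so (11/337) = +(337/11).
Reduce top mod 11: now compute (7/11).
Reciprocity: 7 ≡ 3 and 11 ≡ 3 (mod 4), so (7/11) = −(11/7).
Reduce top mod 7: now compute (4/7).
Pull out 2^2: since 7 ≡ 7 (mod 8), (2/7) = +1, so (2/7)^2 = +1.
Reached (1/7) = 1. Collecting the sign flips along the way, the symbol is -1.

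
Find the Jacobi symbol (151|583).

Reciprocity: 151 ≡ 3 and 583 ≡ 3 (mod 4), so (151/583) = −(583/151).
Reduce top mod 151: now compute (130/151).
Pull out 2: since 151 ≡ 7 (mod 8), (2/151) = +1.
Reciprocity: 65 ≡ 1 and 151 ≡ 3 (mod 4), so (65/151) = +(151/65).
Reduce top mod 65: now compute (21/65).
Reciprocity: 21 ≡ 1 and 65 ≡ 1 (mod 4), so (21/65) = +(65/21).
Reduce top mod 21: now compute (2/21).
Pull out 2: since 21 ≡ 5 (mod 8), (2/21) = -1.
Reached (1/21) = 1. Collecting the sign flips along the way, the symbol is +1.

1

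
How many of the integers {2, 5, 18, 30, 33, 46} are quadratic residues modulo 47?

(2/47) = +1 → QR.
(5/47) = -1 → non-residue.
(18/47) = +1 → QR.
(30/47) = -1 → non-residue.
(33/47) = -1 → non-residue.
(46/47) = -1 → non-residue.
Total quadratic residues among the 6: 2.

2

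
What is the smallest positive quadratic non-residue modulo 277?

2

(2/277) = −1, so 2 is the smallest positive non-residue mod 277.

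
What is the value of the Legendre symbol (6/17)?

-1

Pull out 2: since 17 ≡ 1 (mod 8), (2/17) = +1.
Reciprocity: 3 ≡ 3 and 17 ≡ 1 (mod 4), so (3/17) = +(17/3).
Reduce top mod 3: now compute (2/3).
Pull out 2: since 3 ≡ 3 (mod 8), (2/3) = -1.
Reached (1/3) = 1. Collecting the sign flips along the way, the symbol is -1.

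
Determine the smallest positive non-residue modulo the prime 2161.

7

(2/2161) = +1, so 2 is a residue.
(3/2161) = +1, so 3 is a residue.
(4/2161) = +1, so 4 is a residue.
(5/2161) = +1, so 5 is a residue.
(6/2161) = +1, so 6 is a residue.
(7/2161) = −1, so 7 is the smallest positive non-residue mod 2161.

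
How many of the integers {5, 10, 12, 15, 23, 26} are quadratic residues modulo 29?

(5/29) = +1 → QR.
(10/29) = -1 → non-residue.
(12/29) = -1 → non-residue.
(15/29) = -1 → non-residue.
(23/29) = +1 → QR.
(26/29) = -1 → non-residue.
Total quadratic residues among the 6: 2.

2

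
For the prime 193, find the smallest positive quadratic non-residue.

(2/193) = +1, so 2 is a residue.
(3/193) = +1, so 3 is a residue.
(4/193) = +1, so 4 is a residue.
(5/193) = −1, so 5 is the smallest positive non-residue mod 193.

5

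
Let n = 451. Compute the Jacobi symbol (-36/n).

-1

First reduce: -36 ≡ 415 (mod 451).
Reciprocity: 415 ≡ 3 and 451 ≡ 3 (mod 4), so (415/451) = −(451/415).
Reduce top mod 415: now compute (36/415).
Pull out 2^2: since 415 ≡ 7 (mod 8), (2/415) = +1, so (2/415)^2 = +1.
Reciprocity: 9 ≡ 1 and 415 ≡ 3 (mod 4), so (9/415) = +(415/9).
Reduce top mod 9: now compute (1/9).
Reached (1/9) = 1. Collecting the sign flips along the way, the symbol is -1.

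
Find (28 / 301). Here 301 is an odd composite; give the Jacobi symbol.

0

Pull out 2^2: since 301 ≡ 5 (mod 8), (2/301) = -1, so (2/301)^2 = +1.
Reciprocity: 7 ≡ 3 and 301 ≡ 1 (mod 4), so (7/301) = +(301/7).
Reduce top mod 7: now compute (0/7).
Top reduces to 0: gcd > 1, so the symbol is 0.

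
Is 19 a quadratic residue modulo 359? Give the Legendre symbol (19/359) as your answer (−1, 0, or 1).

-1

Euler's criterion: (19/359) ≡ 19^179 (mod 359).
19^2 ≡ 2 (mod 359)
19^4 ≡ 4 (mod 359)
19^8 ≡ 16 (mod 359)
19^16 ≡ 256 (mod 359)
19^32 ≡ 198 (mod 359)
19^64 ≡ 73 (mod 359)
19^128 ≡ 303 (mod 359)
19^179 = 19^(128+32+16+2+1) ≡ 358 (mod 359).
Result is 358 ≡ −1, so (19/359) = −1.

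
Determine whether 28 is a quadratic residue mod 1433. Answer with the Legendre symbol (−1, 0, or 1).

Pull out 2^2: since 1433 ≡ 1 (mod 8), (2/1433) = +1, so (2/1433)^2 = +1.
Reciprocity: 7 ≡ 3 and 1433 ≡ 1 (mod 4), so (7/1433) = +(1433/7).
Reduce top mod 7: now compute (5/7).
Reciprocity: 5 ≡ 1 and 7 ≡ 3 (mod 4), so (5/7) = +(7/5).
Reduce top mod 5: now compute (2/5).
Pull out 2: since 5 ≡ 5 (mod 8), (2/5) = -1.
Reached (1/5) = 1. Collecting the sign flips along the way, the symbol is -1.

-1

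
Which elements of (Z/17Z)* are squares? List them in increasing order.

1,2,4,8,9,13,15,16

Square k = 1,…,8 (k and 17−k give the same square):
1²=1, 2²=4, 3²=9, 4²=16, 5²≡8, 6²≡2, 7²≡15, 8²≡13 (mod 17).
So the quadratic residues mod 17 are {1, 2, 4, 8, 9, 13, 15, 16}.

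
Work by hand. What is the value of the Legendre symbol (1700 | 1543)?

First reduce: 1700 ≡ 157 (mod 1543).
Reciprocity: 157 ≡ 1 and 1543 ≡ 3 (mod 4), so (157/1543) = +(1543/157).
Reduce top mod 157: now compute (130/157).
Pull out 2: since 157 ≡ 5 (mod 8), (2/157) = -1.
Reciprocity: 65 ≡ 1 and 157 ≡ 1 (mod 4), so (65/157) = +(157/65).
Reduce top mod 65: now compute (27/65).
Reciprocity: 27 ≡ 3 and 65 ≡ 1 (mod 4), so (27/65) = +(65/27).
Reduce top mod 27: now compute (11/27).
Reciprocity: 11 ≡ 3 and 27 ≡ 3 (mod 4), so (11/27) = −(27/11).
Reduce top mod 11: now compute (5/11).
Reciprocity: 5 ≡ 1 and 11 ≡ 3 (mod 4), so (5/11) = +(11/5).
Reduce top mod 5: now compute (1/5).
Reached (1/5) = 1. Collecting the sign flips along the way, the symbol is +1.

1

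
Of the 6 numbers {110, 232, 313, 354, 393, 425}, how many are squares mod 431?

3

(110/431) = +1 → QR.
(232/431) = +1 → QR.
(313/431) = -1 → non-residue.
(354/431) = +1 → QR.
(393/431) = -1 → non-residue.
(425/431) = -1 → non-residue.
Total quadratic residues among the 6: 3.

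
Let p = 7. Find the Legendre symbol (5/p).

Reciprocity: 5 ≡ 1 and 7 ≡ 3 (mod 4), so (5/7) = +(7/5).
Reduce top mod 5: now compute (2/5).
Pull out 2: since 5 ≡ 5 (mod 8), (2/5) = -1.
Reached (1/5) = 1. Collecting the sign flips along the way, the symbol is -1.

-1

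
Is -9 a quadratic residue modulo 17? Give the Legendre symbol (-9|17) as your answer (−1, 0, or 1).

1

Euler's criterion: (-9/17) ≡ 8^8 (mod 17).
8^2 ≡ 13 (mod 17)
8^4 ≡ 16 (mod 17)
8^8 ≡ 1 (mod 17)
8^8 = 8^(8) ≡ 1 (mod 17).
Result is 1, so (-9/17) = 1.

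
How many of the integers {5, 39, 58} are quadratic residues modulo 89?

(5/89) = +1 → QR.
(39/89) = +1 → QR.
(58/89) = -1 → non-residue.
Total quadratic residues among the 3: 2.

2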